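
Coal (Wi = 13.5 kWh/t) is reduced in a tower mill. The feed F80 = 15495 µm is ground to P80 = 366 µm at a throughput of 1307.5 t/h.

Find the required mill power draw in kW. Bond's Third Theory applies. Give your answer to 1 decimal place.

W = 10·Wi·[P80^(−½) − F80^(−½)]
W = 10·13.5·(1/√366 − 1/√15495) = 10·13.5·(0.044237) = 5.9720 kWh/t
P_mill = W·ṁ = 5.9720·1307.5 = 7808.4 kW

P = 7808.4 kW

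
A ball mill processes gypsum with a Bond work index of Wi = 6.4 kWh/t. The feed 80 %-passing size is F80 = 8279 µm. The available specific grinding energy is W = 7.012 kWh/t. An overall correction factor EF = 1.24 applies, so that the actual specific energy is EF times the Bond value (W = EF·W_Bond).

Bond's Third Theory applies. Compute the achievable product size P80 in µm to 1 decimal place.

P80 = 101.3 µm

Bond:  W = 10 Wi (1/√P − 1/√F)
W_Bond = W / EF = 7.012 / 1.24 = 5.6548 kWh/t
⇒ 1/√P80 = W_Bond/(10 Wi) + 1/√F80
  = 5.6548/(10·6.4) + 1/√8279 = 0.088357 + 0.010990 = 0.099347
P80 = (1/0.099347)² = 10.0657² = 101.32 µm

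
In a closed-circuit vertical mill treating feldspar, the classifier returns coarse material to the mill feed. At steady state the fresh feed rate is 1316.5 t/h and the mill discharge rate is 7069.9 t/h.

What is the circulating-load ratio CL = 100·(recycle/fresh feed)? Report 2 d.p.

CL = 437.02 %

Mill node: discharge = fresh + recycle.
R = M − F = 7069.9 − 1316.5 = 5753.4 t/h
CL = 100·R/F = 100·5753.4/1316.5 = 437.02 %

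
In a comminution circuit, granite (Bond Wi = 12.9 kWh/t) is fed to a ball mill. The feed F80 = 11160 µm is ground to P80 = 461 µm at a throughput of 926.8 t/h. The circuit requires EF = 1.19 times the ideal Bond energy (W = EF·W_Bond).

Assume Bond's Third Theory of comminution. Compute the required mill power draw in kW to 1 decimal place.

P = 5279.6 kW

W = 10 Wi / √P80 − 10 Wi / √F80
W = 10·12.9·(1/√461 − 1/√11160) = 10·12.9·(0.037109) = 4.7870 kWh/t
Apply correction: 4.7870 × 1.19 = 5.6965 kWh/t
Power = W × throughput = 5.6965 kWh/t × 926.8 t/h = 5279.6 kW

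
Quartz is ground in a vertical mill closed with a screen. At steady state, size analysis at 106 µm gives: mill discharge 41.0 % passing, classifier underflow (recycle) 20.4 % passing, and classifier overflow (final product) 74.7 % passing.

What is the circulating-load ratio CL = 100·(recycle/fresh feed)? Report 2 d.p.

Two-product formula at 106 µm:
Fd + Rd = Ru + Fo ⇒ R/F = (o−d)/(d−u)
r = (74.7 − 41.0)/(41.0 − 20.4) = 33.7/20.6 = 1.6359
CL = 100·r = 163.59 %

CL = 163.59 %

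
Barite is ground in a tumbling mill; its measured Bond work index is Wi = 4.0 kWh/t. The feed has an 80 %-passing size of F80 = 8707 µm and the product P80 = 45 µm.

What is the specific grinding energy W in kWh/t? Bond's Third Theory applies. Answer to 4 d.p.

W = 5.5342 kWh/t

W = 10 Wi / √P80 − 10 Wi / √F80
1/√45 = 0.149071;  1/√8707 = 0.010717
W = 10·4.0·(0.149071 − 0.010717) = 5.5342 kWh/t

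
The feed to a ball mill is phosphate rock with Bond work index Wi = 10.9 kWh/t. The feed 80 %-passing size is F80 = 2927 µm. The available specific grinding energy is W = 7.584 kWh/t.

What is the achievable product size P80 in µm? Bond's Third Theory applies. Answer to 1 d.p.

Bond: W = 10·Wi·(1/√P80 − 1/√F80)
P80^-0.5 = F80^-0.5 + W/(10 Wi)
  = 7.5840/(10·10.9) + 1/√2927 = 0.069578 + 0.018484 = 0.088062
P80 = (1/0.088062)² = 11.3557² = 128.95 µm

P80 = 129.0 µm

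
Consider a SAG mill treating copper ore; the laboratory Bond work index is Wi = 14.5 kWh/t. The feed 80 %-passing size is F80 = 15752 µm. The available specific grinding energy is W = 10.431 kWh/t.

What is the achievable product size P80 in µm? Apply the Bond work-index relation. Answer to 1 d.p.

W = 10·Wi·(P80^(-½) − F80^(-½))
P80^(−½) = W/(10 Wi) + F80^(−½)
  = 10.4310/(10·14.5) + 1/√15752 = 0.071938 + 0.007968 = 0.079906
P80 = (1/0.079906)² = 12.5148² = 156.62 µm

P80 = 156.6 µm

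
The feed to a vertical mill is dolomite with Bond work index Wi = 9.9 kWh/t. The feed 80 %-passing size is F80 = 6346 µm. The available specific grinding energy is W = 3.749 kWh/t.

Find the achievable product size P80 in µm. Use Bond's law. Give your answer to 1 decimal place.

P80 = 393.3 µm

W = 10 Wi / √P80 − 10 Wi / √F80
P80^(−½) = W/(10 Wi) + F80^(−½)
  = 3.7490/(10·9.9) + 1/√6346 = 0.037869 + 0.012553 = 0.050422
P80 = (1/0.050422)² = 19.8327² = 393.34 µm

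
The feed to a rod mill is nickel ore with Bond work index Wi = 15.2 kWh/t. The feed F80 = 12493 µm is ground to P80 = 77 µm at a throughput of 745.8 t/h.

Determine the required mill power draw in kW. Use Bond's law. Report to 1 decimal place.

W = 10·Wi·(P80^(-½) − F80^(-½))
W = 10·15.2·(1/√77 − 1/√12493) = 10·15.2·(0.105014) = 15.9621 kWh/t
P = W·T = 15.9621·745.8 = 11904.5 kW

P = 11904.5 kW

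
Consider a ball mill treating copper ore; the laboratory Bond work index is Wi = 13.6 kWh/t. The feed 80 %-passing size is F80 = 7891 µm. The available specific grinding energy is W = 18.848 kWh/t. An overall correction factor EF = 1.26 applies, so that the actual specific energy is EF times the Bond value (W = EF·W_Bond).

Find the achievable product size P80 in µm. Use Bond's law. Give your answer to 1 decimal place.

P80 = 68.0 µm

W_Bond = 10·Wi·(1/√P₈₀ − 1/√F₈₀)
W_Bond = W / EF = 18.848 / 1.26 = 14.9587 kWh/t
P80^-0.5 = F80^-0.5 + W_Bond/(10 Wi)
  = 14.9587/(10·13.6) + 1/√7891 = 0.109991 + 0.011257 = 0.121248
P80 = (1/0.121248)² = 8.2476² = 68.02 µm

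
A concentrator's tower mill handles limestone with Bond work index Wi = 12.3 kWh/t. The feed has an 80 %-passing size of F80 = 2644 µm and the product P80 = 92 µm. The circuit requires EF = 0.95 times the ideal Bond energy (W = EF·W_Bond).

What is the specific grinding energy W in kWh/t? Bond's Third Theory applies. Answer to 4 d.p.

W = 10 Wi / √P80 − 10 Wi / √F80
1/√92 = 0.104257;  1/√2644 = 0.019448
W = 10·12.3·(0.104257 − 0.019448) = 10.4316 kWh/t
Corrected W = EF·W_Bond = 0.95·10.4316 = 9.9100 kWh/t

W = 9.9100 kWh/t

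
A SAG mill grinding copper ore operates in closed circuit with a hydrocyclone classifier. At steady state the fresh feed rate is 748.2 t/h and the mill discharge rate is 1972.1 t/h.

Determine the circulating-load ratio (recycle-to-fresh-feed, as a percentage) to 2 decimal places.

CL = 163.58 %

M = F + R at steady state, so:
R = M − F = 1972.1 − 748.2 = 1223.9 t/h
CL = 100·R/F = 100·1223.9/748.2 = 163.58 %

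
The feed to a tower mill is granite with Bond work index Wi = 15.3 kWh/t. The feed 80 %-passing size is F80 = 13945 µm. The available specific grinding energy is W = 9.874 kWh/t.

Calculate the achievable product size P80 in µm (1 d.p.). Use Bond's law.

W = 10·Wi·(P80^(-½) − F80^(-½))
P80^-0.5 = F80^-0.5 + W/(10 Wi)
  = 9.8740/(10·15.3) + 1/√13945 = 0.064536 + 0.008468 = 0.073004
P80 = (1/0.073004)² = 13.6979² = 187.63 µm

P80 = 187.6 µm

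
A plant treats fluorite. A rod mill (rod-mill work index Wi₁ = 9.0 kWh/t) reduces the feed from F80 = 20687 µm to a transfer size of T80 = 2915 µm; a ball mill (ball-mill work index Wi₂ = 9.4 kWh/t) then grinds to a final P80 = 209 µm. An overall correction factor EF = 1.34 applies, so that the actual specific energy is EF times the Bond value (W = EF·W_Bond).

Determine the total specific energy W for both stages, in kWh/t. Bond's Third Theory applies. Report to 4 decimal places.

Bond:  W = 10 Wi (1/√P − 1/√F)
Stage 1 (20687→2915 µm, Wi₁=9.0): W₁ = 10·9.0·(0.018522 − 0.006953) = 1.0412 kWh/t
Stage 2 (2915→209 µm, Wi₂=9.4): W₂ = 10·9.4·(0.069171 − 0.018522) = 4.7611 kWh/t
W = W₁ + W₂ = 1.0412 + 4.7611 = 5.8023 kWh/t
Apply correction: 5.8023 × 1.34 = 7.7751 kWh/t

W = 7.7751 kWh/t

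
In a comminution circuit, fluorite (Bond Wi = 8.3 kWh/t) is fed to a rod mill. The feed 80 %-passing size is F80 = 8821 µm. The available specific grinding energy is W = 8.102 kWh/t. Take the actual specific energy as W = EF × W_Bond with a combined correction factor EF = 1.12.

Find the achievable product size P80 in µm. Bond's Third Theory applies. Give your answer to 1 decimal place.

P80 = 104.5 µm

W = 10·Wi·(P80^(-½) − F80^(-½))
W_Bond = W / EF = 8.102 / 1.12 = 7.2339 kWh/t
P80^-0.5 = F80^-0.5 + W_Bond/(10 Wi)
  = 7.2339/(10·8.3) + 1/√8821 = 0.087156 + 0.010647 = 0.097803
P80 = (1/0.097803)² = 10.2246² = 104.54 µm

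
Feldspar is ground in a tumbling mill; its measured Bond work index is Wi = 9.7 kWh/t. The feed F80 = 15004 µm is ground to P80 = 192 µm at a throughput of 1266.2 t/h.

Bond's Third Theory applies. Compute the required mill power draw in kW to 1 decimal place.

W = 10 Wi (1/√P80 − 1/√F80)  [Bond]
W = 10·9.7·(1/√192 − 1/√15004) = 10·9.7·(0.064005) = 6.2085 kWh/t
Mill draw = 6.2085 × 1266.2 = 7861.2 kW

P = 7861.2 kW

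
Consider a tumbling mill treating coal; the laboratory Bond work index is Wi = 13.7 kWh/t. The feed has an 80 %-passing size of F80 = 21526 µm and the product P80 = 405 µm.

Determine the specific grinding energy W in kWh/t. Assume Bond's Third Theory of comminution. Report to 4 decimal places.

W = 5.8738 kWh/t

Bond:  W = 10 Wi (1/√P − 1/√F)
1/√405 = 0.049690;  1/√21526 = 0.006816
W = 10·13.7·(0.049690 − 0.006816) = 5.8738 kWh/t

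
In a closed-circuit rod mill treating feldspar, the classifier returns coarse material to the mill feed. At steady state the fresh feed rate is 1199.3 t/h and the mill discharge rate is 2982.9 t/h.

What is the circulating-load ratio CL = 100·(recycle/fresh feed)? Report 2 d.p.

CL = 148.72 %

Discharge = new feed + return, hence
R = M − F = 2982.9 − 1199.3 = 1783.6 t/h
CL = 100·R/F = 100·1783.6/1199.3 = 148.72 %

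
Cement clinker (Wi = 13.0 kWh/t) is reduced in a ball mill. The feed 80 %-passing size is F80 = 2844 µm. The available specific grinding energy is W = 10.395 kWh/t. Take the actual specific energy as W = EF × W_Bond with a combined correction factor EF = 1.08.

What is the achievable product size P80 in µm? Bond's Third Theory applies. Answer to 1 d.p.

P80 = 116.1 µm

W = 10·Wi·[P80^(−½) − F80^(−½)]
W_Bond = W / EF = 10.395 / 1.08 = 9.6250 kWh/t
1/√P80 = 1/√F80 + W_Bond/(10·Wi)
  = 9.6250/(10·13.0) + 1/√2844 = 0.074038 + 0.018751 = 0.092790
P80 = (1/0.092790)² = 10.7770² = 116.14 µm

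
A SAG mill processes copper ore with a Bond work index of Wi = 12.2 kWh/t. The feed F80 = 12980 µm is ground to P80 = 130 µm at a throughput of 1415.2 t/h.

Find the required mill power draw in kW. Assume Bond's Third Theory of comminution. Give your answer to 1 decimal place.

W = 10 Wi (P80^-0.5 − F80^-0.5)
W = 10·12.2·(1/√130 − 1/√12980) = 10·12.2·(0.078928) = 9.6293 kWh/t
Power = W × throughput = 9.6293 kWh/t × 1415.2 t/h = 13627.3 kW

P = 13627.3 kW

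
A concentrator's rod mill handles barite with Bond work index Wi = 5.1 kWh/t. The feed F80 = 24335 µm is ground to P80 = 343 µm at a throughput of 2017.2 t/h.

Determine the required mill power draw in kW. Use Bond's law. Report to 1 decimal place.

P = 4895.4 kW

Bond: W = 10·Wi·(1/√P80 − 1/√F80)
W = 10·5.1·(1/√343 − 1/√24335) = 10·5.1·(0.047585) = 2.4268 kWh/t
P_mill = W·ṁ = 2.4268·2017.2 = 4895.4 kW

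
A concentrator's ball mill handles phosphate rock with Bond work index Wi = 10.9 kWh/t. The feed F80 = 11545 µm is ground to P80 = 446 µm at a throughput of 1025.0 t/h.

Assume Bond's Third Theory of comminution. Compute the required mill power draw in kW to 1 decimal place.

P = 4250.5 kW

W = 10 Wi (1/√P80 − 1/√F80)  [Bond]
W = 10·10.9·(1/√446 − 1/√11545) = 10·10.9·(0.038045) = 4.1469 kWh/t
Mill draw = 4.1469 × 1025.0 = 4250.5 kW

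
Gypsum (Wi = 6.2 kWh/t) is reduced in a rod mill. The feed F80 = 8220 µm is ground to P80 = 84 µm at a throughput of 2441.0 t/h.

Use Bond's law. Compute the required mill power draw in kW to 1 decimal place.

W = 10 Wi (P80^-0.5 − F80^-0.5)
W = 10·6.2·(1/√84 − 1/√8220) = 10·6.2·(0.098079) = 6.0809 kWh/t
Power = W × throughput = 6.0809 kWh/t × 2441.0 t/h = 14843.5 kW

P = 14843.5 kW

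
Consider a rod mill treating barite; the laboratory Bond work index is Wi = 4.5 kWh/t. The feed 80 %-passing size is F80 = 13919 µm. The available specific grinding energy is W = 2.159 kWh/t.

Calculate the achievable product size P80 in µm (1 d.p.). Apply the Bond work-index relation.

P80 = 313.8 µm

Bond: W = 10·Wi·(1/√P80 − 1/√F80)
P80^-0.5 = F80^-0.5 + W/(10 Wi)
  = 2.1590/(10·4.5) + 1/√13919 = 0.047978 + 0.008476 = 0.056454
P80 = (1/0.056454)² = 17.7136² = 313.77 µm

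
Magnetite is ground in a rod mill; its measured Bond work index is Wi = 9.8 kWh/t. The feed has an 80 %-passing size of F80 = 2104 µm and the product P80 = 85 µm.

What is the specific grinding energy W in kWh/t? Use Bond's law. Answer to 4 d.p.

W = 8.4931 kWh/t

Bond:  W = 10 Wi (1/√P − 1/√F)
1/√85 = 0.108465;  1/√2104 = 0.021801
W = 10·9.8·(0.108465 − 0.021801) = 8.4931 kWh/t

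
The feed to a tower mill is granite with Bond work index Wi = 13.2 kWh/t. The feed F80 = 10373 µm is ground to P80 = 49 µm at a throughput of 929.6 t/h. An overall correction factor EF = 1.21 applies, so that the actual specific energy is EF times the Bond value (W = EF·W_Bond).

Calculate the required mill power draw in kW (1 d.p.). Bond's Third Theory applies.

W = 10 Wi (1/√P80 − 1/√F80)  [Bond]
W = 10·13.2·(1/√49 − 1/√10373) = 10·13.2·(0.133039) = 17.5611 kWh/t
With EF = 1.21: W = 17.5611·1.21 = 21.2489 kWh/t
P = W·T = 21.2489·929.6 = 19753.0 kW

P = 19753.0 kW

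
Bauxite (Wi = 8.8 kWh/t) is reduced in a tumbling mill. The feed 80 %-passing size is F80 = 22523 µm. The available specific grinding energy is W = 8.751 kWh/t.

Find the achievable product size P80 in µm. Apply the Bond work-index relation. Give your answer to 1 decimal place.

W = 10 Wi (P80^-0.5 − F80^-0.5)
⇒ 1/√P80 = W/(10·Wi) + 1/√F80
  = 8.7510/(10·8.8) + 1/√22523 = 0.099443 + 0.006663 = 0.106106
P80 = (1/0.106106)² = 9.4245² = 88.82 µm

P80 = 88.8 µm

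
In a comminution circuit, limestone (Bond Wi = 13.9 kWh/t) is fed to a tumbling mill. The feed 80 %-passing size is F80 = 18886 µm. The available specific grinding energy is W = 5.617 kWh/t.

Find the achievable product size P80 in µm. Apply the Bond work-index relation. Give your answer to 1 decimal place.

Bond:  W = 10 Wi (1/√P − 1/√F)
⇒ 1/√P80 = W/(10 Wi) + 1/√F80
  = 5.6170/(10·13.9) + 1/√18886 = 0.040410 + 0.007277 = 0.047687
P80 = (1/0.047687)² = 20.9702² = 439.75 µm

P80 = 439.7 µm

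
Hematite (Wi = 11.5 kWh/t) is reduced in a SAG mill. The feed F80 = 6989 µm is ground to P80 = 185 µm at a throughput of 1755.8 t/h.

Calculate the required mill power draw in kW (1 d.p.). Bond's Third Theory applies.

Bond: W = 10·Wi·(1/√P80 − 1/√F80)
W = 10·11.5·(1/√185 − 1/√6989) = 10·11.5·(0.061560) = 7.0794 kWh/t
Mill draw = 7.0794 × 1755.8 = 12430.0 kW

P = 12430.0 kW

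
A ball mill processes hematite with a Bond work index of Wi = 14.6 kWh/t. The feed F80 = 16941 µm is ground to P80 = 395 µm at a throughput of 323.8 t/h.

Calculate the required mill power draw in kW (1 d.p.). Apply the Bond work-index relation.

P = 2015.4 kW

W_Bond = 10·Wi·(1/√P₈₀ − 1/√F₈₀)
W = 10·14.6·(1/√395 − 1/√16941) = 10·14.6·(0.042632) = 6.2243 kWh/t
P = W·T = 6.2243·323.8 = 2015.4 kW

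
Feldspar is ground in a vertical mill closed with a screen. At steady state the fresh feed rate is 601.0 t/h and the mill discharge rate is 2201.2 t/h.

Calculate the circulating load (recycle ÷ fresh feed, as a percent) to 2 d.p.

Discharge = new feed + return, hence
R = M − F = 2201.2 − 601.0 = 1600.2 t/h
CL = 100·R/F = 100·1600.2/601.0 = 266.26 %

CL = 266.26 %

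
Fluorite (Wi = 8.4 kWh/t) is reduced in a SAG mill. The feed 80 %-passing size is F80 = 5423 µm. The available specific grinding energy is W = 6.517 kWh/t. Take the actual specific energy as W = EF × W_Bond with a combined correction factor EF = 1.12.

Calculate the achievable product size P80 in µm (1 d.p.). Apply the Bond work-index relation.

Bond: W = 10·Wi·(1/√P80 − 1/√F80)
W_Bond = W / EF = 6.517 / 1.12 = 5.8187 kWh/t
P80^-0.5 = F80^-0.5 + W_Bond/(10 Wi)
  = 5.8187/(10·8.4) + 1/√5423 = 0.069271 + 0.013579 = 0.082850
P80 = (1/0.082850)² = 12.0700² = 145.68 µm

P80 = 145.7 µm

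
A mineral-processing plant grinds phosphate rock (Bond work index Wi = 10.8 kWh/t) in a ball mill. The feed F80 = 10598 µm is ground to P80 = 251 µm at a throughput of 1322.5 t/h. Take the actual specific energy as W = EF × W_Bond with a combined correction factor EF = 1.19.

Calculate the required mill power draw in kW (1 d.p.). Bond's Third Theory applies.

P = 9077.2 kW

Bond: W = 10·Wi·(1/√P80 − 1/√F80)
W = 10·10.8·(1/√251 − 1/√10598) = 10·10.8·(0.053406) = 5.7678 kWh/t
Apply correction: 5.7678 × 1.19 = 6.8637 kWh/t
P_mill = W·ṁ = 6.8637·1322.5 = 9077.2 kW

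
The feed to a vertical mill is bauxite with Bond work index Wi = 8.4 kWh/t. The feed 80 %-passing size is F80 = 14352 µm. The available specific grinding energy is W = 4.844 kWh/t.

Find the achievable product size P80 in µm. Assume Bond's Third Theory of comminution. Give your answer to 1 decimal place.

P80 = 229.5 µm

Bond:  W = 10 Wi (1/√P − 1/√F)
P80^(−½) = W/(10 Wi) + F80^(−½)
  = 4.8440/(10·8.4) + 1/√14352 = 0.057667 + 0.008347 = 0.066014
P80 = (1/0.066014)² = 15.1483² = 229.47 µm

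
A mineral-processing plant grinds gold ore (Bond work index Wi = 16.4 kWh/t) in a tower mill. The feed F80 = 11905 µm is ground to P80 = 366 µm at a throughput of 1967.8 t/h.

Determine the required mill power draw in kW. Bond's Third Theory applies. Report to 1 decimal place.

P = 13911.1 kW

W = 10 Wi / √P80 − 10 Wi / √F80
W = 10·16.4·(1/√366 − 1/√11905) = 10·16.4·(0.043106) = 7.0693 kWh/t
P_mill = W·ṁ = 7.0693·1967.8 = 13911.1 kW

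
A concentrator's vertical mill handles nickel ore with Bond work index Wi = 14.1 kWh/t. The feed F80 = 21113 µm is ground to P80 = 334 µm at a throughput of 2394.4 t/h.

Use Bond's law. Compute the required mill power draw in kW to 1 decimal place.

P = 16149.7 kW

W_Bond = 10·Wi·(1/√P₈₀ − 1/√F₈₀)
W = 10·14.1·(1/√334 − 1/√21113) = 10·14.1·(0.047835) = 6.7448 kWh/t
P_mill = W·ṁ = 6.7448·2394.4 = 16149.7 kW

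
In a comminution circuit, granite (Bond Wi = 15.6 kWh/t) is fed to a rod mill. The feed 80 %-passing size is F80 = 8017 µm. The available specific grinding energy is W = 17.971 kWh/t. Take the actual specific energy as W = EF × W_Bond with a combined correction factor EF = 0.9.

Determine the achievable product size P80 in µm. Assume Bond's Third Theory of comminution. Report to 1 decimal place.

Bond:  W = 10 Wi (1/√P − 1/√F)
W_Bond = W / EF = 17.971 / 0.9 = 19.9678 kWh/t
P80^(−½) = W_Bond/(10 Wi) + F80^(−½)
  = 19.9678/(10·15.6) + 1/√8017 = 0.127999 + 0.011168 = 0.139167
P80 = (1/0.139167)² = 7.1856² = 51.63 µm

P80 = 51.6 µm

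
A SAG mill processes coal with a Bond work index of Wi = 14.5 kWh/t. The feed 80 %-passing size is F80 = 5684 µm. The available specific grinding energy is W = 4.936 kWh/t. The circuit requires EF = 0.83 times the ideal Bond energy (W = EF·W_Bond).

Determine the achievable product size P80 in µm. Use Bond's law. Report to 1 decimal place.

P80 = 339.4 µm

Bond: W = 10·Wi·(1/√P80 − 1/√F80)
W_Bond = W / EF = 4.936 / 0.83 = 5.9470 kWh/t
⇒ 1/√P80 = W_Bond/(10 Wi) + 1/√F80
  = 5.9470/(10·14.5) + 1/√5684 = 0.041014 + 0.013264 = 0.054278
P80 = (1/0.054278)² = 18.4238² = 339.44 µm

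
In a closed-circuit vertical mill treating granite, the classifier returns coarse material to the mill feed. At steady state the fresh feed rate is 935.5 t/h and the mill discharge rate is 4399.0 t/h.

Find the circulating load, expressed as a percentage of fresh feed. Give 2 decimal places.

Steady state: M = F + R.
R = M − F = 4399.0 − 935.5 = 3463.5 t/h
CL = 100·R/F = 100·3463.5/935.5 = 370.23 %

CL = 370.23 %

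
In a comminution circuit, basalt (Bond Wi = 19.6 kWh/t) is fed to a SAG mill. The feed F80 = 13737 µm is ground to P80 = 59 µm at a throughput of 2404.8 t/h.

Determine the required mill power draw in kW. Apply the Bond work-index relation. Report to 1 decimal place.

W = 10 Wi / √P80 − 10 Wi / √F80
W = 10·19.6·(1/√59 − 1/√13737) = 10·19.6·(0.121657) = 23.8447 kWh/t
P_mill = W·ṁ = 23.8447·2404.8 = 57341.8 kW

P = 57341.8 kW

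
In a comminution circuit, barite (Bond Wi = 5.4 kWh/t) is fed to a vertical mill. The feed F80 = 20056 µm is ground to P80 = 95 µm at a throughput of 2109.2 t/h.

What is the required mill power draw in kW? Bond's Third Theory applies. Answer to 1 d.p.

P = 10881.3 kW

W = 10·Wi·[P80^(−½) − F80^(−½)]
W = 10·5.4·(1/√95 − 1/√20056) = 10·5.4·(0.095537) = 5.1590 kWh/t
Power = W × throughput = 5.1590 kWh/t × 2109.2 t/h = 10881.3 kW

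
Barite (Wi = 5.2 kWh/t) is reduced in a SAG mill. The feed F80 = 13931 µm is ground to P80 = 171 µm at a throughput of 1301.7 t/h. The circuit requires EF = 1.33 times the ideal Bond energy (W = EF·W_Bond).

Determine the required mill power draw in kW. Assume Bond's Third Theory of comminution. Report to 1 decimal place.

W = 10 Wi / √P80 − 10 Wi / √F80
W = 10·5.2·(1/√171 − 1/√13931) = 10·5.2·(0.067999) = 3.5360 kWh/t
With EF = 1.33: W = 3.5360·1.33 = 4.7028 kWh/t
Power = W × throughput = 4.7028 kWh/t × 1301.7 t/h = 6121.7 kW

P = 6121.7 kW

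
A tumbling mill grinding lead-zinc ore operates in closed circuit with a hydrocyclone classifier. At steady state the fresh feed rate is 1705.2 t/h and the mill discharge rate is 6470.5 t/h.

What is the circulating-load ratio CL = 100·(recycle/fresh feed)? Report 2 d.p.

CL = 279.46 %

Discharge = new feed + return, hence
R = M − F = 6470.5 − 1705.2 = 4765.3 t/h
CL = 100·R/F = 100·4765.3/1705.2 = 279.46 %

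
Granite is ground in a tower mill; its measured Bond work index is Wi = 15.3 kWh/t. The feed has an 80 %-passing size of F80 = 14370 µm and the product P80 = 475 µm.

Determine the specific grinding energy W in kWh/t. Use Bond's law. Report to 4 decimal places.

W = 10 Wi (1/√P80 − 1/√F80)  [Bond]
1/√475 = 0.045883;  1/√14370 = 0.008342
W = 10·15.3·(0.045883 − 0.008342) = 5.7438 kWh/t

W = 5.7438 kWh/t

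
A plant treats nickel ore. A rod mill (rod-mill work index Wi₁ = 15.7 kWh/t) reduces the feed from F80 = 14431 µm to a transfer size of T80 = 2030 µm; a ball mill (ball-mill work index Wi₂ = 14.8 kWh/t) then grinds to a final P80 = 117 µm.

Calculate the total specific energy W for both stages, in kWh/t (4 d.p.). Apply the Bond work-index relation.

W = 12.5754 kWh/t

W = 10 Wi (P80^-0.5 − F80^-0.5)
Stage 1 (14431→2030 µm, Wi₁=15.7): W₁ = 10·15.7·(0.022195 − 0.008324) = 2.1777 kWh/t
Stage 2 (2030→117 µm, Wi₂=14.8): W₂ = 10·14.8·(0.092450 − 0.022195) = 10.3978 kWh/t
W = W₁ + W₂ = 2.1777 + 10.3978 = 12.5754 kWh/t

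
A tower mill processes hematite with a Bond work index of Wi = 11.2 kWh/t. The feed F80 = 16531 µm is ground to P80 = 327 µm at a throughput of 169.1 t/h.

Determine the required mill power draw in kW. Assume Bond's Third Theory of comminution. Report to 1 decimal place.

W = 10·Wi·(P80^(-½) − F80^(-½))
W = 10·11.2·(1/√327 − 1/√16531) = 10·11.2·(0.047522) = 5.3225 kWh/t
Power = W × throughput = 5.3225 kWh/t × 169.1 t/h = 900.0 kW

P = 900.0 kW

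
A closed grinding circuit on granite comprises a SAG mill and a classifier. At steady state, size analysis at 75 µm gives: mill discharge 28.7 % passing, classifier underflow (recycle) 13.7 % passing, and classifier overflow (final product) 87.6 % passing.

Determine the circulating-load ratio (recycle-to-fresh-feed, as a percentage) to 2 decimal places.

CL = 392.67 %

Mass balance on the −75 µm fraction:
(1+r)·d = r·u + o ⇒ r = (o−d)/(d−u)
r = (87.6 − 28.7)/(28.7 − 13.7) = 58.9/15.0 = 3.9267
CL = 100·r = 392.67 %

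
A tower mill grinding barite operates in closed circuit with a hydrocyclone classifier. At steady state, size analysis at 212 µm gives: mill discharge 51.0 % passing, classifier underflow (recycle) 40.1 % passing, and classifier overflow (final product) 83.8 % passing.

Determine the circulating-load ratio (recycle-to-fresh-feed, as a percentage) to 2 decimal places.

CL = 300.92 %

Mass balance on the −212 µm fraction:
r = (o − d)/(d − u)
r = (83.8 − 51.0)/(51.0 − 40.1) = 32.8/10.9 = 3.0092
CL = 100·r = 300.92 %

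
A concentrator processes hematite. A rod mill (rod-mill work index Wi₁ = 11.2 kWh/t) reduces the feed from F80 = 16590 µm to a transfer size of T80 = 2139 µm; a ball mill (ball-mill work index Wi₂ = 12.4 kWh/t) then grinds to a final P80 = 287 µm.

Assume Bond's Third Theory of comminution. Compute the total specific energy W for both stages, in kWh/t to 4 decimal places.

W = 6.1905 kWh/t

W = 10 Wi (P80^-0.5 − F80^-0.5)
Stage 1 (16590→2139 µm, Wi₁=11.2): W₁ = 10·11.2·(0.021622 − 0.007764) = 1.5521 kWh/t
Stage 2 (2139→287 µm, Wi₂=12.4): W₂ = 10·12.4·(0.059028 − 0.021622) = 4.6384 kWh/t
W = W₁ + W₂ = 1.5521 + 4.6384 = 6.1905 kWh/t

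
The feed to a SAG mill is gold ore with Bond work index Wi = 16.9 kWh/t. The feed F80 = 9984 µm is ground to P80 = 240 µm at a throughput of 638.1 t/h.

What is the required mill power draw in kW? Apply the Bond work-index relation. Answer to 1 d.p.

P = 5881.7 kW

Bond: W = 10·Wi·(1/√P80 − 1/√F80)
W = 10·16.9·(1/√240 − 1/√9984) = 10·16.9·(0.054542) = 9.2175 kWh/t
Mill draw = 9.2175 × 638.1 = 5881.7 kW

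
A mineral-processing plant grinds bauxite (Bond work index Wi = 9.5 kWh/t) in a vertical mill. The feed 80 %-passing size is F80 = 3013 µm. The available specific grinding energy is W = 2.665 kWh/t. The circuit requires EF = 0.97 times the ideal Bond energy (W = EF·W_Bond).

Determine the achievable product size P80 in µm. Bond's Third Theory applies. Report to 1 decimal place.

W = 10 Wi (P80^-0.5 − F80^-0.5)
W_Bond = W / EF = 2.665 / 0.97 = 2.7474 kWh/t
⇒ 1/√P80 = W_Bond/(10 Wi) + 1/√F80
  = 2.7474/(10·9.5) + 1/√3013 = 0.028920 + 0.018218 = 0.047138
P80 = (1/0.047138)² = 21.2142² = 450.04 µm

P80 = 450.0 µm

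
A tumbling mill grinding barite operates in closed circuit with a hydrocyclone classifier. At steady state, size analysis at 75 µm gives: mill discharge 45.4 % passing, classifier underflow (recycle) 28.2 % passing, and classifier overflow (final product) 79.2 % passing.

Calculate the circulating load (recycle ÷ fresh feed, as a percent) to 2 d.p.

Balance %-passing 75 µm (r = R/F):
(1+r)d = ru + o → r = (o−d)/(d−u)
r = (79.2 − 45.4)/(45.4 − 28.2) = 33.8/17.2 = 1.9651
CL = 100·r = 196.51 %

CL = 196.51 %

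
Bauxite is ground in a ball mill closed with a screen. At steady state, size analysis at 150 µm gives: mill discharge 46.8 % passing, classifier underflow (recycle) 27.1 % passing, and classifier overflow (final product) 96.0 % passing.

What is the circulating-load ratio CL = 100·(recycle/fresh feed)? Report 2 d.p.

CL = 249.75 %

Let r = R/F. Size balance at 150 µm:
(1+r)·d = r·u + o ⇒ r = (o−d)/(d−u)
r = (96.0 − 46.8)/(46.8 − 27.1) = 49.2/19.7 = 2.4975
CL = 100·r = 249.75 %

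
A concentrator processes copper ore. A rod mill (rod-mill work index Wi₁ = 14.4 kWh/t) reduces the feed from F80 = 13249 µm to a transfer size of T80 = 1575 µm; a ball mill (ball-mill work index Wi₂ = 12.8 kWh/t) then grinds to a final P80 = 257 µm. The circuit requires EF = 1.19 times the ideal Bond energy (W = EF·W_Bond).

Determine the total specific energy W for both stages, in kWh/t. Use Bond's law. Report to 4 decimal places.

W = 10·Wi·[P80^(−½) − F80^(−½)]
Stage 1 (13249→1575 µm, Wi₁=14.4): W₁ = 10·14.4·(0.025198 − 0.008688) = 2.3774 kWh/t
Stage 2 (1575→257 µm, Wi₂=12.8): W₂ = 10·12.8·(0.062378 − 0.025198) = 4.7591 kWh/t
W = W₁ + W₂ = 2.3774 + 4.7591 = 7.1365 kWh/t
W_actual = 1.19 × 7.1365 = 8.4925 kWh/t

W = 8.4925 kWh/t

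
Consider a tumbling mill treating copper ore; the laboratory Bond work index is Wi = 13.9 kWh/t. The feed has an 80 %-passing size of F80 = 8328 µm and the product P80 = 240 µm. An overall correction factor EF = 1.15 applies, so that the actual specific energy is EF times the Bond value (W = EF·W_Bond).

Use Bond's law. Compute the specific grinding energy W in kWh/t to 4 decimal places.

W = 8.5666 kWh/t

W = 10·Wi·[P80^(−½) − F80^(−½)]
1/√240 = 0.064550;  1/√8328 = 0.010958
W = 10·13.9·(0.064550 − 0.010958) = 7.4493 kWh/t
W_actual = 1.15 × 7.4493 = 8.5666 kWh/t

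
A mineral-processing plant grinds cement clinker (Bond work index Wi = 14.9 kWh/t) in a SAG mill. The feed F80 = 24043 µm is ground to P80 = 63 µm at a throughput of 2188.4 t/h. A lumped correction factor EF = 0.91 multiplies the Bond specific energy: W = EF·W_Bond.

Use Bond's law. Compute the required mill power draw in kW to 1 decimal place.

Bond: W = 10·Wi·(1/√P80 − 1/√F80)
W = 10·14.9·(1/√63 − 1/√24043) = 10·14.9·(0.119539) = 17.8113 kWh/t
W_actual = 0.91 × 17.8113 = 16.2083 kWh/t
P = W·T = 16.2083·2188.4 = 35470.2 kW

P = 35470.2 kW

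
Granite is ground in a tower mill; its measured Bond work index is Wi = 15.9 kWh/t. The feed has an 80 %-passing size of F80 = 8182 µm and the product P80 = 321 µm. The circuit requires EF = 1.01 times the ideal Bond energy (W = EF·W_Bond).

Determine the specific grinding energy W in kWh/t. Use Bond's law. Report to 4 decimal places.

W = 10 Wi (P80^-0.5 − F80^-0.5)
1/√321 = 0.055815;  1/√8182 = 0.011055
W = 10·15.9·(0.055815 − 0.011055) = 7.1167 kWh/t
With EF = 1.01: W = 7.1167·1.01 = 7.1879 kWh/t

W = 7.1879 kWh/t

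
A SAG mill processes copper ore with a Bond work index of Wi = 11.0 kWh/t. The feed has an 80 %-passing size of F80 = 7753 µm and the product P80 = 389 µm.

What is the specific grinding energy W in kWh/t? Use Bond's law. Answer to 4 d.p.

W = 4.3279 kWh/t

W = 10 Wi / √P80 − 10 Wi / √F80
1/√389 = 0.050702;  1/√7753 = 0.011357
W = 10·11.0·(0.050702 − 0.011357) = 4.3279 kWh/t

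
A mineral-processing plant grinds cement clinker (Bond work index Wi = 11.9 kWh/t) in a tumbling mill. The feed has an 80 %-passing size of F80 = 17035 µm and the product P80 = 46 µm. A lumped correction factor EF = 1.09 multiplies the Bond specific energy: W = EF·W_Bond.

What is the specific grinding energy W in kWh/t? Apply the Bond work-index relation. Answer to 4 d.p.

Bond:  W = 10 Wi (1/√P − 1/√F)
1/√46 = 0.147442;  1/√17035 = 0.007662
W = 10·11.9·(0.147442 − 0.007662) = 16.6338 kWh/t
With EF = 1.09: W = 16.6338·1.09 = 18.1309 kWh/t

W = 18.1309 kWh/t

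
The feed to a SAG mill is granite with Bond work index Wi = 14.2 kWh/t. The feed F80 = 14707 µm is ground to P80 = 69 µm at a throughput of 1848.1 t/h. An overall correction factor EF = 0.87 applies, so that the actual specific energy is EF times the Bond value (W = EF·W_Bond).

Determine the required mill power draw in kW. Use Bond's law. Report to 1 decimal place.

P = 25603.2 kW

W_Bond = 10·Wi·(1/√P₈₀ − 1/√F₈₀)
W = 10·14.2·(1/√69 − 1/√14707) = 10·14.2·(0.112140) = 15.9239 kWh/t
Apply correction: 15.9239 × 0.87 = 13.8538 kWh/t
Mill draw = 13.8538 × 1848.1 = 25603.2 kW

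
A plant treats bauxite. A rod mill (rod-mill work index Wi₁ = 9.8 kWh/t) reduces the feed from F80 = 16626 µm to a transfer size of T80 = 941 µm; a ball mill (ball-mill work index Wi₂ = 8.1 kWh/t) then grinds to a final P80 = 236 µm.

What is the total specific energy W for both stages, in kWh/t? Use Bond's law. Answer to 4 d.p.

W = 5.0668 kWh/t

W = 10 Wi (1/√P80 − 1/√F80)  [Bond]
Stage 1 (16626→941 µm, Wi₁=9.8): W₁ = 10·9.8·(0.032599 − 0.007755) = 2.4347 kWh/t
Stage 2 (941→236 µm, Wi₂=8.1): W₂ = 10·8.1·(0.065094 − 0.032599) = 2.6321 kWh/t
W = W₁ + W₂ = 2.4347 + 2.6321 = 5.0668 kWh/t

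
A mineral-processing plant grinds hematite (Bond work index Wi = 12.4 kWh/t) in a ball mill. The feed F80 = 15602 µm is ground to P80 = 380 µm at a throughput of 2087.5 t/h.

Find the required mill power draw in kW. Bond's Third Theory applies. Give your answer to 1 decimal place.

W = 10·Wi·[P80^(−½) − F80^(−½)]
W = 10·12.4·(1/√380 − 1/√15602) = 10·12.4·(0.043293) = 5.3683 kWh/t
P = W·T = 5.3683·2087.5 = 11206.4 kW

P = 11206.4 kW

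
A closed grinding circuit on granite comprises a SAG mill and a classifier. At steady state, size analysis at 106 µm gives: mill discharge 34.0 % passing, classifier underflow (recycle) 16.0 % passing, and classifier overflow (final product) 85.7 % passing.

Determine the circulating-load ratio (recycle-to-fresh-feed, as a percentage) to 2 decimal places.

CL = 287.22 %

Balance %-passing 106 µm (r = R/F):
(1+r)·d = r·u + o ⇒ r = (o−d)/(d−u)
r = (85.7 − 34.0)/(34.0 − 16.0) = 51.7/18.0 = 2.8722
CL = 100·r = 287.22 %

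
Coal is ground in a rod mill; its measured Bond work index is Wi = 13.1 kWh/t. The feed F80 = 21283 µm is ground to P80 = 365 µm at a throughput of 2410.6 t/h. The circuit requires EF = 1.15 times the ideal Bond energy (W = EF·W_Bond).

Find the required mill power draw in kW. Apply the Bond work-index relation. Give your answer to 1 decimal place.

W = 10·Wi·[P80^(−½) − F80^(−½)]
W = 10·13.1·(1/√365 − 1/√21283) = 10·13.1·(0.045488) = 5.9589 kWh/t
W_actual = 1.15 × 5.9589 = 6.8527 kWh/t
P_mill = W·ṁ = 6.8527·2410.6 = 16519.2 kW

P = 16519.2 kW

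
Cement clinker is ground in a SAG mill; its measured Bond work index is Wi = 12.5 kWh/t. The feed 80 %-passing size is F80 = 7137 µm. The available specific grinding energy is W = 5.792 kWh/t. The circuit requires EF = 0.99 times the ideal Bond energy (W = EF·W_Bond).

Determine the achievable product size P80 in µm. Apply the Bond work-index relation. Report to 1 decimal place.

W = 10 Wi / √P80 − 10 Wi / √F80
W_Bond = W / EF = 5.792 / 0.99 = 5.8505 kWh/t
1/√P80 = 1/√F80 + W_Bond/(10·Wi)
  = 5.8505/(10·12.5) + 1/√7137 = 0.046804 + 0.011837 = 0.058641
P80 = (1/0.058641)² = 17.0529² = 290.80 µm

P80 = 290.8 µm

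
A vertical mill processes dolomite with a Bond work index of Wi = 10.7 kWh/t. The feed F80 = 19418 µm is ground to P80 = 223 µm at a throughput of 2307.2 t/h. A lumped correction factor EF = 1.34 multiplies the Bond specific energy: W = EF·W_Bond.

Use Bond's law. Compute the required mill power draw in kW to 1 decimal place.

W = 10 Wi / √P80 − 10 Wi / √F80
W = 10·10.7·(1/√223 − 1/√19418) = 10·10.7·(0.059789) = 6.3974 kWh/t
With EF = 1.34: W = 6.3974·1.34 = 8.5725 kWh/t
Mill draw = 8.5725 × 2307.2 = 19778.5 kW

P = 19778.5 kW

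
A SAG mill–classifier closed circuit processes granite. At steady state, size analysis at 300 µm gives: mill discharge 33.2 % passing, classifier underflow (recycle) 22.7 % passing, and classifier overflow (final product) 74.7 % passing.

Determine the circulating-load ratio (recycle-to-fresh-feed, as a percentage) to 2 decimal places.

Balance %-passing 300 µm (r = R/F):
(1+r)·d = r·u + o ⇒ r = (o−d)/(d−u)
r = (74.7 − 33.2)/(33.2 − 22.7) = 41.5/10.5 = 3.9524
CL = 100·r = 395.24 %

CL = 395.24 %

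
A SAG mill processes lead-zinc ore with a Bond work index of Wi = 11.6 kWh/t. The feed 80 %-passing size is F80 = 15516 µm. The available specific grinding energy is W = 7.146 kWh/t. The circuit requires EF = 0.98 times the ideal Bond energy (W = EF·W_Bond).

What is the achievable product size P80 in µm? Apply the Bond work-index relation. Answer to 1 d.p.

W_Bond = 10·Wi·(1/√P₈₀ − 1/√F₈₀)
W_Bond = W / EF = 7.146 / 0.98 = 7.2918 kWh/t
P80^-0.5 = F80^-0.5 + W_Bond/(10 Wi)
  = 7.2918/(10·11.6) + 1/√15516 = 0.062861 + 0.008028 = 0.070889
P80 = (1/0.070889)² = 14.1066² = 199.00 µm

P80 = 199.0 µm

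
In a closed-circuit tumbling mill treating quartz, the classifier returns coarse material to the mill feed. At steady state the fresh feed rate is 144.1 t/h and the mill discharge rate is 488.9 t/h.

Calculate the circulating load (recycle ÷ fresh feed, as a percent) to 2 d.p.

CL = 239.28 %

Discharge = new feed + return, hence
R = M − F = 488.9 − 144.1 = 344.8 t/h
CL = 100·R/F = 100·344.8/144.1 = 239.28 %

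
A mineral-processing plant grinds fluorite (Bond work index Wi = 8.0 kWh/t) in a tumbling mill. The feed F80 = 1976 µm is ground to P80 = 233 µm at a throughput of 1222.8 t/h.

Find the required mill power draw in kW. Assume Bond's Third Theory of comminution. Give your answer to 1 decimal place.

W = 10 Wi / √P80 − 10 Wi / √F80
W = 10·8.0·(1/√233 − 1/√1976) = 10·8.0·(0.043016) = 3.4413 kWh/t
P_mill = W·ṁ = 3.4413·1222.8 = 4208.0 kW

P = 4208.0 kW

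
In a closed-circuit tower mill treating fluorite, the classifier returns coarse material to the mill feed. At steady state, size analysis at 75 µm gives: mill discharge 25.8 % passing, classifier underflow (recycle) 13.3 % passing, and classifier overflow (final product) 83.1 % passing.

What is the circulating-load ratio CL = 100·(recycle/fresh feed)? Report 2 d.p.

Classifier node, passing 75 µm:
(1+r)d = ru + o → r = (o−d)/(d−u)
r = (83.1 − 25.8)/(25.8 − 13.3) = 57.3/12.5 = 4.5840
CL = 100·r = 458.40 %

CL = 458.40 %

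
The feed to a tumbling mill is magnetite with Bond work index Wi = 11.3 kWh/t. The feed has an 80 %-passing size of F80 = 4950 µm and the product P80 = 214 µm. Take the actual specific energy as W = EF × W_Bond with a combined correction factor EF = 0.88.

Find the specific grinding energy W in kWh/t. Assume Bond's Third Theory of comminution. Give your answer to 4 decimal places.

W = 5.3842 kWh/t

W = 10 Wi (P80^-0.5 − F80^-0.5)
1/√214 = 0.068359;  1/√4950 = 0.014213
W = 10·11.3·(0.068359 − 0.014213) = 6.1184 kWh/t
With EF = 0.88: W = 6.1184·0.88 = 5.3842 kWh/t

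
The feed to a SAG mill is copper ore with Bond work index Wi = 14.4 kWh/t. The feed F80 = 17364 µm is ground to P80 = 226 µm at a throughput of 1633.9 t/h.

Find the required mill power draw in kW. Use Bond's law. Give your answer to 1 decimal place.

W = 10 Wi / √P80 − 10 Wi / √F80
W = 10·14.4·(1/√226 − 1/√17364) = 10·14.4·(0.058930) = 8.4859 kWh/t
Power = W × throughput = 8.4859 kWh/t × 1633.9 t/h = 13865.2 kW

P = 13865.2 kW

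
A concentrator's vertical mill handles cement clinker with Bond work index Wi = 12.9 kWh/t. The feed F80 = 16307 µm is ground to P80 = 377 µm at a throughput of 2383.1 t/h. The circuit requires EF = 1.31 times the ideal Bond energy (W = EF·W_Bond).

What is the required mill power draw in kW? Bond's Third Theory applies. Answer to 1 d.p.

P = 17587.5 kW

W = 10·Wi·[P80^(−½) − F80^(−½)]
W = 10·12.9·(1/√377 − 1/√16307) = 10·12.9·(0.043672) = 5.6336 kWh/t
With EF = 1.31: W = 5.6336·1.31 = 7.3801 kWh/t
Power = W × throughput = 7.3801 kWh/t × 2383.1 t/h = 17587.5 kW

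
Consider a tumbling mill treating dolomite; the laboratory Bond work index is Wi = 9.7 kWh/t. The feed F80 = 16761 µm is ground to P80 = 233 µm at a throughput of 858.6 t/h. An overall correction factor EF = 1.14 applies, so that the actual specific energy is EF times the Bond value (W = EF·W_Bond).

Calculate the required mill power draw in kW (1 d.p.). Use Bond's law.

W = 10 Wi (1/√P80 − 1/√F80)  [Bond]
W = 10·9.7·(1/√233 − 1/√16761) = 10·9.7·(0.057788) = 5.6054 kWh/t
W_actual = 1.14 × 5.6054 = 6.3902 kWh/t
P_mill = W·ṁ = 6.3902·858.6 = 5486.6 kW

P = 5486.6 kW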